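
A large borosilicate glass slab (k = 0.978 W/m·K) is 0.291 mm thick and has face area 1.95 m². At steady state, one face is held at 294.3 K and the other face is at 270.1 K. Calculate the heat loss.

Q = kA·ΔT/L = 0.978 × 1.95 × |294.3 K − 270.1 K| / 2.91×10^-4 = 1.59×10^5 W

Q = 159 kW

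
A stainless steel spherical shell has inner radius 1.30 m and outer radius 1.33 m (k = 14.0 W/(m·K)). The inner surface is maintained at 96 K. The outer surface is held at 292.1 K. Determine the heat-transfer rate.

Q = 1990 kW

Q = 4πk·ΔT/(1/r₁ − 1/r₂) = 4π × 14.0 × 196.1 / (1/1.30 − 1/1.33) = 1.99×10^6 W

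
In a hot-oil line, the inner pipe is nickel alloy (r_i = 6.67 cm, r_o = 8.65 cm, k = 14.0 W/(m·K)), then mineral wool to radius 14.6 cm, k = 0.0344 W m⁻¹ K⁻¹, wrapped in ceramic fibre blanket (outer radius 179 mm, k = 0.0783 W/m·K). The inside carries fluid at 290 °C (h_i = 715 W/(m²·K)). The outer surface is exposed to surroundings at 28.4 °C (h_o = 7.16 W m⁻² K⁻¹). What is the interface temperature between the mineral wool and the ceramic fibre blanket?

Series thermal resistances, inner to outer:
  R'_conv,in = 1/(2πr h) = 1/(2π·0.0667·715) = 0.003337 m·K/W
  R'_nickel alloy = ln(0.0865/0.0667)/(2πk) = 0.2599/(2π·14.0) = 0.002955 m·K/W
  R'_mineral wool = ln(0.146/0.0865)/(2πk) = 0.5235/(2π·0.0344) = 2.422 m·K/W
  R'_ceramic fibre blanket = ln(0.179/0.146)/(2πk) = 0.2038/(2π·0.0783) = 0.4142 m·K/W
  R'_conv,out = 1/(2πr h) = 1/(2π·0.179·7.16) = 0.1242 m·K/W
ΣR = 0.003337 + 0.002955 + 2.422 + 0.4142 + 0.1242 = 2.967 m·K/W
Q' = ΔT/ΣR = (290 °C − 28.4 °C)/2.967 = 88.17 W/m
From the inner boundary to the mineral wool/ceramic fibre blanket interface, ΣR_partial = 2.428 m·K/W.
T_interface = T_in − Q'·ΣR_partial = 290 °C − (88.17)(2.428) = 75.9 °C

T = 75.9 °C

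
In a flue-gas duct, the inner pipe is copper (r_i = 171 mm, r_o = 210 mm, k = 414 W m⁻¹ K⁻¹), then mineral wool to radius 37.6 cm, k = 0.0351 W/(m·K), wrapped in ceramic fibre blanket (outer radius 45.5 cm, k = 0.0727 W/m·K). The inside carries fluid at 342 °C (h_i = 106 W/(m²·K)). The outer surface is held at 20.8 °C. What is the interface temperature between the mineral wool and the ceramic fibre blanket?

Series thermal resistances, inner to outer:
  R'_conv,in = 1/(2πr h) = 1/(2π·0.171·106) = 0.008780 m·K/W
  R'_copper = ln(0.210/0.171)/(2πk) = 0.2054/(2π·414) = 7.898×10^-5 m·K/W
  R'_mineral wool = ln(0.376/0.210)/(2πk) = 0.5825/(2π·0.0351) = 2.641 m·K/W
  R'_ceramic fibre blanket = ln(0.455/0.376)/(2πk) = 0.1907/(2π·0.0727) = 0.4175 m·K/W
ΣR = 0.008780 + 7.898×10^-5 + 2.641 + 0.4175 = 3.067 m·K/W
Q' = ΔT/ΣR = (342 °C − 20.8 °C)/3.067 = 104.7 W/m
From the inner boundary to the mineral wool/ceramic fibre blanket interface, ΣR_partial = 2.650 m·K/W.
T_interface = T_in − Q'·ΣR_partial = 342 °C − (104.7)(2.650) = 64.5 °C

T = 64.5 °C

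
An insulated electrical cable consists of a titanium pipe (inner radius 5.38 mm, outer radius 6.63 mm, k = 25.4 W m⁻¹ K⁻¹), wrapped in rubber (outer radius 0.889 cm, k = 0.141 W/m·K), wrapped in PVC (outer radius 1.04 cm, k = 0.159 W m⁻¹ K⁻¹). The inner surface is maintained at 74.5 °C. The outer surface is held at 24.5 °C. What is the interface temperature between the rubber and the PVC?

T = 40.5 °C

Treat each layer as a resistance in series:
  R'_titanium = ln(0.00663/0.00538)/(2πk) = 0.2089/(2π·25.4) = 0.001309 m·K/W
  R'_rubber = ln(0.00889/0.00663)/(2πk) = 0.2933/(2π·0.141) = 0.3311 m·K/W
  R'_PVC = ln(0.0104/0.00889)/(2πk) = 0.1569/(2π·0.159) = 0.1570 m·K/W
ΣR = 0.001309 + 0.3311 + 0.1570 = 0.4894 m·K/W
Q' = ΔT/ΣR = (74.5 °C − 24.5 °C)/0.4894 = 102.2 W/m
From the inner boundary to the rubber/PVC interface, ΣR_partial = 0.3324 m·K/W.
T_interface = T_in − Q'·ΣR_partial = 74.5 °C − (102.2)(0.3324) = 40.5 °C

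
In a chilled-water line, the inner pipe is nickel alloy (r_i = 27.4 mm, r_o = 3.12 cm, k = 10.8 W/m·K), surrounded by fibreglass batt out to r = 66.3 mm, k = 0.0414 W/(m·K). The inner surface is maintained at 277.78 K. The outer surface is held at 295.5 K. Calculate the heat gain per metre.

Series thermal resistances, inner to outer:
  R'_nickel alloy = ln(0.0312/0.0274)/(2πk) = 0.1299/(2π·10.8) = 0.001914 m·K/W
  R'_fibreglass batt = ln(0.0663/0.0312)/(2πk) = 0.7538/(2π·0.0414) = 2.898 m·K/W
ΣR = 0.001914 + 2.898 = 2.900 m·K/W
Q' = ΔT/ΣR = (277.78 K − 295.5 K)/2.900 = -6.11 W/m
(Negative Q' ⇒ heat flows inward; heat gain = 6.11 W/m.)

Q' = 6.11 W/m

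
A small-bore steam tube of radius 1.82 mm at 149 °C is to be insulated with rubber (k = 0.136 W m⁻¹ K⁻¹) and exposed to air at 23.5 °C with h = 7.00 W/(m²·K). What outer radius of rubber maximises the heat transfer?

For a cylinder, r_cr = k_ins/h = 0.136/7.00 = 0.0194 m = 1.94 cm

r_cr = 1.94 cm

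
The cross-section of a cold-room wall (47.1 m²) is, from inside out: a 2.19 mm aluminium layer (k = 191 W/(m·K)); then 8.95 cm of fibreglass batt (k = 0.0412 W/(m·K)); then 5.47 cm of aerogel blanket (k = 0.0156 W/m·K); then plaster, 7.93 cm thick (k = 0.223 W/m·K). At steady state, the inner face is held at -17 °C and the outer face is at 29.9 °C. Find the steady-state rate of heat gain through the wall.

Q = 366 W

Resistance network (inner→outer):
  R_aluminium = L/(kA) = 0.00219/(191·47.1) = 2.434×10^-7 K/W
  R_fibreglass batt = L/(kA) = 0.0895/(0.0412·47.1) = 0.04612 K/W
  R_aerogel blanket = L/(kA) = 0.0547/(0.0156·47.1) = 0.07445 K/W
  R_plaster = L/(kA) = 0.0793/(0.223·47.1) = 0.007550 K/W
ΣR = 2.434×10^-7 + 0.04612 + 0.07445 + 0.007550 = 0.1281 K/W
Q = ΔT/ΣR = (-17 °C − 29.9 °C)/0.1281 = -366 W
(Negative Q ⇒ heat flows inward; heat gain = 366 W.)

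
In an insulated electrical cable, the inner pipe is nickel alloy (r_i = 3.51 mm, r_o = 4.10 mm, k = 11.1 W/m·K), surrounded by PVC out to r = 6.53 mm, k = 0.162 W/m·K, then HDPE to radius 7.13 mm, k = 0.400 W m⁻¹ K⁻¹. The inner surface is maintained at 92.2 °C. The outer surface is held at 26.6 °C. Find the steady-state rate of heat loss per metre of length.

Q' = 133 W/m

Resistance network (inner→outer):
  R'_nickel alloy = ln(0.00410/0.00351)/(2πk) = 0.1554/(2π·11.1) = 0.002228 m·K/W
  R'_PVC = ln(0.00653/0.00410)/(2πk) = 0.4654/(2π·0.162) = 0.4572 m·K/W
  R'_HDPE = ln(0.00713/0.00653)/(2πk) = 0.08790/(2π·0.400) = 0.03498 m·K/W
ΣR = 0.002228 + 0.4572 + 0.03498 = 0.4944 m·K/W
Q' = ΔT/ΣR = (92.2 °C − 26.6 °C)/0.4944 = 133 W/m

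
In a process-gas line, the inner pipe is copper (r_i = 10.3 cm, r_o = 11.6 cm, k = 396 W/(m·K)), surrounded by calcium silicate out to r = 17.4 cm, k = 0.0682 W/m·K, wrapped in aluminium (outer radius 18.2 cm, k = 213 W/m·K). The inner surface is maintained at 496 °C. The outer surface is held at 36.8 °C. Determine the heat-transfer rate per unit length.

Q' = 485 W/m

Resistance network (inner→outer):
  R'_copper = ln(0.116/0.103)/(2πk) = 0.1189/(2π·396) = 4.777×10^-5 m·K/W
  R'_calcium silicate = ln(0.174/0.116)/(2πk) = 0.4055/(2π·0.0682) = 0.9462 m·K/W
  R'_aluminium = ln(0.182/0.174)/(2πk) = 0.04495/(2π·213) = 3.359×10^-5 m·K/W
ΣR = 4.777×10^-5 + 0.9462 + 3.359×10^-5 = 0.9463 m·K/W
Q' = ΔT/ΣR = (496 °C − 36.8 °C)/0.9463 = 485 W/m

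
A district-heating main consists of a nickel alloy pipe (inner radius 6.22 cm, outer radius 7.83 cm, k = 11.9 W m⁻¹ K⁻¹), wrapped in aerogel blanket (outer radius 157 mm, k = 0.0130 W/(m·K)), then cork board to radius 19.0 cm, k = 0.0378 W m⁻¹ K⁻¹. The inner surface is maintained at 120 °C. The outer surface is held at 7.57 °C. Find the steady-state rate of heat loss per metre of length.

Q' = 12.1 W/m

Treat each layer as a resistance in series:
  R'_nickel alloy = ln(0.0783/0.0622)/(2πk) = 0.2302/(2π·11.9) = 0.003079 m·K/W
  R'_aerogel blanket = ln(0.157/0.0783)/(2πk) = 0.6957/(2π·0.0130) = 8.517 m·K/W
  R'_cork board = ln(0.190/0.157)/(2πk) = 0.1908/(2π·0.0378) = 0.8033 m·K/W
ΣR = 0.003079 + 8.517 + 0.8033 = 9.323 m·K/W
Q' = ΔT/ΣR = (120 °C − 7.57 °C)/9.323 = 12.1 W/m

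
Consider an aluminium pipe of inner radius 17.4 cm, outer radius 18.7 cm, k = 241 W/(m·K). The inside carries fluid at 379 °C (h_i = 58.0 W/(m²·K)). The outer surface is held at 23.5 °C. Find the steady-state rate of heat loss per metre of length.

Series thermal resistances, inner to outer:
  R'_conv,in = 1/(2πr h) = 1/(2π·0.174·58.0) = 0.01577 m·K/W
  R'_aluminium = ln(0.187/0.174)/(2πk) = 0.07205/(2π·241) = 4.758×10^-5 m·K/W
ΣR = 0.01577 + 4.758×10^-5 = 0.01582 m·K/W
Q' = ΔT/ΣR = (379 °C − 23.5 °C)/0.01582 = 22500 W/m

Q' = 22.5 kW/m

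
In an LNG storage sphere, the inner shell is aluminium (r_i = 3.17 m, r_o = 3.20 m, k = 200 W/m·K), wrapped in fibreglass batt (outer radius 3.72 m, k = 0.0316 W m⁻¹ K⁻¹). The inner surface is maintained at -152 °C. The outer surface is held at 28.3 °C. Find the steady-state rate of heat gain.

Q = 1640 W

Resistance network (inner→outer):
  R_aluminium = (1/3.17 − 1/3.20)/(4πk) = 0.002957/(4π·200) = 1.177×10^-6 K/W
  R_fibreglass batt = (1/3.20 − 1/3.72)/(4πk) = 0.04368/(4π·0.0316) = 0.1100 K/W
ΣR = 1.177×10^-6 + 0.1100 = 0.1100 K/W
Q = ΔT/ΣR = (-152 °C − 28.3 °C)/0.1100 = -1640 W
(Negative Q ⇒ heat flows inward; heat gain = 1640 W.)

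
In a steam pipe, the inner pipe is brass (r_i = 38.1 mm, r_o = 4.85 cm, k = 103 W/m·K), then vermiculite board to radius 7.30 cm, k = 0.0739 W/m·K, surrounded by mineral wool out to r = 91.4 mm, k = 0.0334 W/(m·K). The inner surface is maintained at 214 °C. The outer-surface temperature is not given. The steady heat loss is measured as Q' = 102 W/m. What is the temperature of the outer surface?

T_out = 14.9 °C

Sum the resistances:
  R'_brass = ln(0.0485/0.0381)/(2πk) = 0.2413/(2π·103) = 3.729×10^-4 m·K/W
  R'_vermiculite board = ln(0.0730/0.0485)/(2πk) = 0.4089/(2π·0.0739) = 0.8806 m·K/W
  R'_mineral wool = ln(0.0914/0.0730)/(2πk) = 0.2248/(2π·0.0334) = 1.071 m·K/W
ΣR = 1.952 m·K/W
ΔT = Q'·ΣR = 102 × 1.952 = 199.1 K
Heat flows outward, so T_out = T_in − ΔT = 214 − 199.1 = 14.9 °C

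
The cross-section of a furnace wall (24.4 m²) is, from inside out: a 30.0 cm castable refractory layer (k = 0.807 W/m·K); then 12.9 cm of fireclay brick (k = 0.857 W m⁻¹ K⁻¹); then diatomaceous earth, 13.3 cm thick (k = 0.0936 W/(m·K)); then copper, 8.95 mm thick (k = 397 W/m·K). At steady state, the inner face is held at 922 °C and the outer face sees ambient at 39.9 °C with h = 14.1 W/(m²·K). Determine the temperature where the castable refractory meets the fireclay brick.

T = 759 °C

Resistance network (inner→outer):
  R_castable refractory = L/(kA) = 0.300/(0.807·24.4) = 0.01524 K/W
  R_fireclay brick = L/(kA) = 0.129/(0.857·24.4) = 0.006169 K/W
  R_diatomaceous earth = L/(kA) = 0.133/(0.0936·24.4) = 0.05824 K/W
  R_copper = L/(kA) = 0.00895/(397·24.4) = 9.239×10^-7 K/W
  R_conv,out = 1/(hA) = 1/(14.1·24.4) = 0.002907 K/W
ΣR = 0.01524 + 0.006169 + 0.05824 + 9.239×10^-7 + 0.002907 = 0.08256 K/W
Q = ΔT/ΣR = (922 °C − 39.9 °C)/0.08256 = 10680 W
From the inner boundary to the castable refractory/fireclay brick interface, ΣR_partial = 0.01524 K/W.
T_interface = T_in − Q·ΣR_partial = 922 °C − (10680)(0.01524) = 759 °C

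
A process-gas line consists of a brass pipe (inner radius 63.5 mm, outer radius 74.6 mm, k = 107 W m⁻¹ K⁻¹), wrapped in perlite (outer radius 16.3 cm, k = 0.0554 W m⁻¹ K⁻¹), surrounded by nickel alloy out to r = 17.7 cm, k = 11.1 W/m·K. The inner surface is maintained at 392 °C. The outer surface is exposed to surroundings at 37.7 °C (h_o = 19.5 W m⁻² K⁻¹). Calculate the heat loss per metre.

Series thermal resistances, inner to outer:
  R'_brass = ln(0.0746/0.0635)/(2πk) = 0.1611/(2π·107) = 2.396×10^-4 m·K/W
  R'_perlite = ln(0.163/0.0746)/(2πk) = 0.7816/(2π·0.0554) = 2.245 m·K/W
  R'_nickel alloy = ln(0.177/0.163)/(2πk) = 0.08240/(2π·11.1) = 0.001181 m·K/W
  R'_conv,out = 1/(2πr h) = 1/(2π·0.177·19.5) = 0.04611 m·K/W
ΣR = 2.396×10^-4 + 2.245 + 0.001181 + 0.04611 = 2.293 m·K/W
Q' = ΔT/ΣR = (392 °C − 37.7 °C)/2.293 = 155 W/m

Q' = 155 W/m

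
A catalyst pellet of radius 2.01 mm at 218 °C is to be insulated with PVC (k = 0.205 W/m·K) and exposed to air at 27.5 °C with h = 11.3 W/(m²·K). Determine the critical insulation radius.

For a sphere, r_cr = 2k_ins/h = 2·0.205/11.3 = 0.0363 m = 3.63 cm

r_cr = 3.63 cm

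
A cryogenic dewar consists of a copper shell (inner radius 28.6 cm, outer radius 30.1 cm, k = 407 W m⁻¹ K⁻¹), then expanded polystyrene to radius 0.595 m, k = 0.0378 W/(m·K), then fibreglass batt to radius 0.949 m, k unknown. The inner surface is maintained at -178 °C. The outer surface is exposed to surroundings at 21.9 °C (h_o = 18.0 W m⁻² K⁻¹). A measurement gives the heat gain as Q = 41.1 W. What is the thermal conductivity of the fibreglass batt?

ΣR = ΔT/Q = |-178 − 21.9|/41.1 = 4.864 K/W
Known resistances:
  R_copper = (1/0.286 − 1/0.301)/(4πk) = 0.1742/(4π·407) = 3.407×10^-5 K/W
  R_expanded polystyrene = (1/0.301 − 1/0.595)/(4πk) = 1.642/(4π·0.0378) = 3.456 K/W
  R_conv,out = 1/(4πr²h) = 1/(4π·0.949²·18.0) = 0.004909 K/W
R_fibreglass batt = ΣR − ΣR_known = 4.864 − 3.461 = 1.403 K/W
(1/r₁−1/r₂)/(4πk) = 1.403 ⇒ k = 0.6269/(4π·1.403) = 0.0356 W/m·K

k = 0.0356 W/m·K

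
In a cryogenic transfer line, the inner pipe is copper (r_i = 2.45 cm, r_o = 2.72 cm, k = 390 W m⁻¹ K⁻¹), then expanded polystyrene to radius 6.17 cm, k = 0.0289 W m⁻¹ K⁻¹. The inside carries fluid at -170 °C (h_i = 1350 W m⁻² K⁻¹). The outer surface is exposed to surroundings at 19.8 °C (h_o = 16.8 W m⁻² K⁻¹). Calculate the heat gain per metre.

Q' = 40.7 W/m

Series thermal resistances, inner to outer:
  R'_conv,in = 1/(2πr h) = 1/(2π·0.0245·1350) = 0.004812 m·K/W
  R'_copper = ln(0.0272/0.0245)/(2πk) = 0.1045/(2π·390) = 4.266×10^-5 m·K/W
  R'_expanded polystyrene = ln(0.0617/0.0272)/(2πk) = 0.8191/(2π·0.0289) = 4.511 m·K/W
  R'_conv,out = 1/(2πr h) = 1/(2π·0.0617·16.8) = 0.1535 m·K/W
ΣR = 0.004812 + 4.266×10^-5 + 4.511 + 0.1535 = 4.669 m·K/W
Q' = ΔT/ΣR = (-170 °C − 19.8 °C)/4.669 = -40.7 W/m
(Negative Q' ⇒ heat flows inward; heat gain = 40.7 W/m.)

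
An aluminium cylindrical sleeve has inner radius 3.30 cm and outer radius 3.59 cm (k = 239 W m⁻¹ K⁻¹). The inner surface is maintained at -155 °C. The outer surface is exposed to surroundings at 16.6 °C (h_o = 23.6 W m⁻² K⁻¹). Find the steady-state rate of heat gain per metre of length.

Resistance network (inner→outer):
  R'_aluminium = ln(0.0359/0.0330)/(2πk) = 0.08423/(2π·239) = 5.609×10^-5 m·K/W
  R'_conv,out = 1/(2πr h) = 1/(2π·0.0359·23.6) = 0.1879 m·K/W
ΣR = 5.609×10^-5 + 0.1879 = 0.1880 m·K/W
Q' = ΔT/ΣR = (-155 °C − 16.6 °C)/0.1880 = -913 W/m
(Negative Q' ⇒ heat flows inward; heat gain = 913 W/m.)

Q' = 913 W/m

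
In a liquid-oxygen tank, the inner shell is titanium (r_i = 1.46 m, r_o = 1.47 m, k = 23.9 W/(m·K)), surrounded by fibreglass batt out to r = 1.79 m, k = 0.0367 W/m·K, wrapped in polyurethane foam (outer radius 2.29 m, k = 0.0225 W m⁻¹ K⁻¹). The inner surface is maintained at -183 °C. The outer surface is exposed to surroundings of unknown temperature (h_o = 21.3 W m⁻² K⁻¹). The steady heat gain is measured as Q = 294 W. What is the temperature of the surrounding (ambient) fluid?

Sum the resistances:
  R_titanium = (1/1.46 − 1/1.47)/(4πk) = 0.004659/(4π·23.9) = 1.551×10^-5 K/W
  R_fibreglass batt = (1/1.47 − 1/1.79)/(4πk) = 0.1216/(4π·0.0367) = 0.2637 K/W
  R_polyurethane foam = (1/1.79 − 1/2.29)/(4πk) = 0.1220/(4π·0.0225) = 0.4314 K/W
  R_conv,out = 1/(4πr²h) = 1/(4π·2.29²·21.3) = 7.124×10^-4 K/W
ΣR = 0.6958 K/W
ΔT = Q·ΣR = 294 × 0.6958 = 204.6 K
Heat flows inward, so T_out = T_in + ΔT = -183 + 204.6 = 21.6 °C

T_out = 21.6 °C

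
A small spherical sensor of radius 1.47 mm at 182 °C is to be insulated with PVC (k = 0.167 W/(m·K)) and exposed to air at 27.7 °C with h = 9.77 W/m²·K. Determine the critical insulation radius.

For a sphere, r_cr = 2k_ins/h = 2·0.167/9.77 = 0.0342 m = 3.42 cm

r_cr = 3.42 cm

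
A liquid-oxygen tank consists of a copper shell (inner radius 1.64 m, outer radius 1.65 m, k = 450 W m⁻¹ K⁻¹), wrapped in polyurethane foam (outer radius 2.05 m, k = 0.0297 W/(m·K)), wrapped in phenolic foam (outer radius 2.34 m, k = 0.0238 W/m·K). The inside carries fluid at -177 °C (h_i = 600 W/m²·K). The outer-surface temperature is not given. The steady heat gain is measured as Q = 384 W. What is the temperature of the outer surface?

T_out = 22.3 °C

Series resistances:
  R_conv,in = 1/(4πr²h) = 1/(4π·1.64²·600) = 4.931×10^-5 K/W
  R_copper = (1/1.64 − 1/1.65)/(4πk) = 0.003695/(4π·450) = 6.535×10^-7 K/W
  R_polyurethane foam = (1/1.65 − 1/2.05)/(4πk) = 0.1183/(4π·0.0297) = 0.3169 K/W
  R_phenolic foam = (1/2.05 − 1/2.34)/(4πk) = 0.06045/(4π·0.0238) = 0.2021 K/W
ΣR = 0.5190 K/W
ΔT = Q·ΣR = 384 × 0.5190 = 199.3 K
Heat flows inward, so T_out = T_in + ΔT = -177 + 199.3 = 22.3 °C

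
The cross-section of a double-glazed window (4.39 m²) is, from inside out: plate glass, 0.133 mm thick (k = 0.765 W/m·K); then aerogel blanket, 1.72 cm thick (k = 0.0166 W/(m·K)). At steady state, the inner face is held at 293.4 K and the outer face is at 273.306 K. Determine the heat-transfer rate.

Treat each layer as a resistance in series:
  R_plate glass = L/(kA) = 1.33×10^-4/(0.765·4.39) = 3.960×10^-5 K/W
  R_aerogel blanket = L/(kA) = 0.0172/(0.0166·4.39) = 0.2360 K/W
ΣR = 3.960×10^-5 + 0.2360 = 0.2360 K/W
Q = ΔT/ΣR = (293.4 K − 273.306 K)/0.2360 = 85.1 W

Q = 85.1 W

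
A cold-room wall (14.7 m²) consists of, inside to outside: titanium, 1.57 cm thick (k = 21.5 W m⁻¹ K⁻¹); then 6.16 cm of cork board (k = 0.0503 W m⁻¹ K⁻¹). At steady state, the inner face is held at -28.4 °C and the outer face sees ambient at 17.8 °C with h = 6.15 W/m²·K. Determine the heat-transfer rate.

Q = 489 W

Series thermal resistances, inner to outer:
  R_titanium = L/(kA) = 0.0157/(21.5·14.7) = 4.968×10^-5 K/W
  R_cork board = L/(kA) = 0.0616/(0.0503·14.7) = 0.08331 K/W
  R_conv,out = 1/(hA) = 1/(6.15·14.7) = 0.01106 K/W
ΣR = 4.968×10^-5 + 0.08331 + 0.01106 = 0.09442 K/W
Q = ΔT/ΣR = (-28.4 °C − 17.8 °C)/0.09442 = -489 W
(Negative Q ⇒ heat flows inward; heat gain = 489 W.)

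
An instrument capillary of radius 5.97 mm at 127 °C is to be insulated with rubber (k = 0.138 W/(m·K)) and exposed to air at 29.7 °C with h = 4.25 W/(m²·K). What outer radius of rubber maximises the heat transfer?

For a cylinder, r_cr = k_ins/h = 0.138/4.25 = 0.0325 m = 3.25 cm

r_cr = 3.25 cm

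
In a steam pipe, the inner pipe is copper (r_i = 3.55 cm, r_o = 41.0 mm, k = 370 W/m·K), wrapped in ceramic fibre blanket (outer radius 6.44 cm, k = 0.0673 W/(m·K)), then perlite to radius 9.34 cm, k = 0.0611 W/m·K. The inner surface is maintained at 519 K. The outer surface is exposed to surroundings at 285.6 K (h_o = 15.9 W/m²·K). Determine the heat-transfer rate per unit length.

Q' = 109 W/m

Series thermal resistances, inner to outer:
  R'_copper = ln(0.0410/0.0355)/(2πk) = 0.1440/(2π·370) = 6.196×10^-5 m·K/W
  R'_ceramic fibre blanket = ln(0.0644/0.0410)/(2πk) = 0.4515/(2π·0.0673) = 1.068 m·K/W
  R'_perlite = ln(0.0934/0.0644)/(2πk) = 0.3718/(2π·0.0611) = 0.9684 m·K/W
  R'_conv,out = 1/(2πr h) = 1/(2π·0.0934·15.9) = 0.1072 m·K/W
ΣR = 6.196×10^-5 + 1.068 + 0.9684 + 0.1072 = 2.144 m·K/W
Q' = ΔT/ΣR = (519 K − 285.6 K)/2.144 = 109 W/m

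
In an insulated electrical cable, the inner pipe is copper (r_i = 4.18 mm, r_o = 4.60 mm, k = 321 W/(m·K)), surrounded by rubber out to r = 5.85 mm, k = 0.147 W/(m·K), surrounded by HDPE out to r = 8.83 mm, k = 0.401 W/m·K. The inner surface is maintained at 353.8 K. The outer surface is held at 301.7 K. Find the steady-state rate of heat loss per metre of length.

Treat each layer as a resistance in series:
  R'_copper = ln(0.00460/0.00418)/(2πk) = 0.09575/(2π·321) = 4.747×10^-5 m·K/W
  R'_rubber = ln(0.00585/0.00460)/(2πk) = 0.2404/(2π·0.147) = 0.2603 m·K/W
  R'_HDPE = ln(0.00883/0.00585)/(2πk) = 0.4117/(2π·0.401) = 0.1634 m·K/W
ΣR = 4.747×10^-5 + 0.2603 + 0.1634 = 0.4237 m·K/W
Q' = ΔT/ΣR = (353.8 K − 301.7 K)/0.4237 = 123 W/m

Q' = 123 W/m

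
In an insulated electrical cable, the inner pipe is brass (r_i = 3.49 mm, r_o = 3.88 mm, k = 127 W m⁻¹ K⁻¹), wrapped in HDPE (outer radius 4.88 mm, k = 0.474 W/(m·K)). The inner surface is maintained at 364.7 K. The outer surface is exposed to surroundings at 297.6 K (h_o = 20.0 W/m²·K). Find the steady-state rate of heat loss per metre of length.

Series thermal resistances, inner to outer:
  R'_brass = ln(0.00388/0.00349)/(2πk) = 0.1059/(2π·127) = 1.328×10^-4 m·K/W
  R'_HDPE = ln(0.00488/0.00388)/(2πk) = 0.2293/(2π·0.474) = 0.07700 m·K/W
  R'_conv,out = 1/(2πr h) = 1/(2π·0.00488·20.0) = 1.631 m·K/W
ΣR = 1.328×10^-4 + 0.07700 + 1.631 = 1.708 m·K/W
Q' = ΔT/ΣR = (364.7 K − 297.6 K)/1.708 = 39.3 W/m

Q' = 39.3 W/m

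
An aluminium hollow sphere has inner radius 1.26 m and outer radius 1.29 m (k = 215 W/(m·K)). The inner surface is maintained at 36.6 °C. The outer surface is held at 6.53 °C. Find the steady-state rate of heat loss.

Q = 4400 kW

Q = 4πk·ΔT/(1/r₁ − 1/r₂) = 4π × 215 × 30.07 / (1/1.26 − 1/1.29) = 4.40×10^6 W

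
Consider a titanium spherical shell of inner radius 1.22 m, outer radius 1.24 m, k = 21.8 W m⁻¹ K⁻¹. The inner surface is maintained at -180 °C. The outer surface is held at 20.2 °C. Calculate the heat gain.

Q = 4πk·ΔT/(1/r₁ − 1/r₂) = 4π × 21.8 × 200.2 / (1/1.22 − 1/1.24) = 4.15×10^6 W

Q = 4150 kW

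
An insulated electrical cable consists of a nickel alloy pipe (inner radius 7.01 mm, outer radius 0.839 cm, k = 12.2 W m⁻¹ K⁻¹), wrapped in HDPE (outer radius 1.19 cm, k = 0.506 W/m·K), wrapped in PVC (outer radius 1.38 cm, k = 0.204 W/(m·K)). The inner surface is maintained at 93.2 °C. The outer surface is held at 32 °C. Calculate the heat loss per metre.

Q' = 269 W/m

Resistance network (inner→outer):
  R'_nickel alloy = ln(0.00839/0.00701)/(2πk) = 0.1797/(2π·12.2) = 0.002344 m·K/W
  R'_HDPE = ln(0.0119/0.00839)/(2πk) = 0.3495/(2π·0.506) = 0.1099 m·K/W
  R'_PVC = ln(0.0138/0.0119)/(2πk) = 0.1481/(2π·0.204) = 0.1156 m·K/W
ΣR = 0.002344 + 0.1099 + 0.1156 = 0.2278 m·K/W
Q' = ΔT/ΣR = (93.2 °C − 32 °C)/0.2278 = 269 W/m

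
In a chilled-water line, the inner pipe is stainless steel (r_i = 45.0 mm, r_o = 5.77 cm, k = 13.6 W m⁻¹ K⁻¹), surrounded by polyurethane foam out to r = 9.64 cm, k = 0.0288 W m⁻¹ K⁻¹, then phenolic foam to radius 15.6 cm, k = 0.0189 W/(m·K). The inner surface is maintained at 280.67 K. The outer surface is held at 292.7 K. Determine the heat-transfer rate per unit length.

Q' = 1.75 W/m

Treat each layer as a resistance in series:
  R'_stainless steel = ln(0.0577/0.0450)/(2πk) = 0.2486/(2π·13.6) = 0.002909 m·K/W
  R'_polyurethane foam = ln(0.0964/0.0577)/(2πk) = 0.5132/(2π·0.0288) = 2.836 m·K/W
  R'_phenolic foam = ln(0.156/0.0964)/(2πk) = 0.4813/(2π·0.0189) = 4.053 m·K/W
ΣR = 0.002909 + 2.836 + 4.053 = 6.892 m·K/W
Q' = ΔT/ΣR = (280.67 K − 292.7 K)/6.892 = -1.75 W/m
(Negative Q' ⇒ heat flows inward; heat gain = 1.75 W/m.)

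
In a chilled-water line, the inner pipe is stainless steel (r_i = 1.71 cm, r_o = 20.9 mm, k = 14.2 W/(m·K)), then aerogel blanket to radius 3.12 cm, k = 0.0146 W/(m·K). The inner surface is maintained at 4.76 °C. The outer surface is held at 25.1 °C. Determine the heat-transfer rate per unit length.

Q' = 4.65 W/m

Series thermal resistances, inner to outer:
  R'_stainless steel = ln(0.0209/0.0171)/(2πk) = 0.2007/(2π·14.2) = 0.002249 m·K/W
  R'_aerogel blanket = ln(0.0312/0.0209)/(2πk) = 0.4007/(2π·0.0146) = 4.368 m·K/W
ΣR = 0.002249 + 4.368 = 4.370 m·K/W
Q' = ΔT/ΣR = (4.76 °C − 25.1 °C)/4.370 = -4.65 W/m
(Negative Q' ⇒ heat flows inward; heat gain = 4.65 W/m.)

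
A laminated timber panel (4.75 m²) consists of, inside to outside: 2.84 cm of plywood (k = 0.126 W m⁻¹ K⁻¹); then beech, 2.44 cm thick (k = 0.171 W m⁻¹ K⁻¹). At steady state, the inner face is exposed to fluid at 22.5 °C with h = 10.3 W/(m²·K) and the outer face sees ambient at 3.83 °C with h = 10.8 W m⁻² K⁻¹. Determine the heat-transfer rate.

Q = 159 W

Resistance network (inner→outer):
  R_conv,in = 1/(hA) = 1/(10.3·4.75) = 0.02044 K/W
  R_plywood = L/(kA) = 0.0284/(0.126·4.75) = 0.04745 K/W
  R_beech = L/(kA) = 0.0244/(0.171·4.75) = 0.03004 K/W
  R_conv,out = 1/(hA) = 1/(10.8·4.75) = 0.01949 K/W
ΣR = 0.02044 + 0.04745 + 0.03004 + 0.01949 = 0.1174 K/W
Q = ΔT/ΣR = (22.5 °C − 3.83 °C)/0.1174 = 159 W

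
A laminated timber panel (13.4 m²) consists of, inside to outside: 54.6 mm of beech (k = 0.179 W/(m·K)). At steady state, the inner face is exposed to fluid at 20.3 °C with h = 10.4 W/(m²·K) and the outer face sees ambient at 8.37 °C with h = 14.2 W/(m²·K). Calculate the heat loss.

Resistance network (inner→outer):
  R_conv,in = 1/(hA) = 1/(10.4·13.4) = 0.007176 K/W
  R_beech = L/(kA) = 0.0546/(0.179·13.4) = 0.02276 K/W
  R_conv,out = 1/(hA) = 1/(14.2·13.4) = 0.005255 K/W
ΣR = 0.007176 + 0.02276 + 0.005255 = 0.03519 K/W
Q = ΔT/ΣR = (20.3 °C − 8.37 °C)/0.03519 = 339 W

Q = 339 W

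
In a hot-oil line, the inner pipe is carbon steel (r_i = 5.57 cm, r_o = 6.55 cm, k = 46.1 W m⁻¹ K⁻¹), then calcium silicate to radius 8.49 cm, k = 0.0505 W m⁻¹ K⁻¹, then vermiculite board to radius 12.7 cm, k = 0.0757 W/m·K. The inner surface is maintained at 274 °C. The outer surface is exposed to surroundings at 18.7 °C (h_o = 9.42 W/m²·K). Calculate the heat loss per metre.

Q' = 142 W/m

Resistance network (inner→outer):
  R'_carbon steel = ln(0.0655/0.0557)/(2πk) = 0.1621/(2π·46.1) = 5.595×10^-4 m·K/W
  R'_calcium silicate = ln(0.0849/0.0655)/(2πk) = 0.2594/(2π·0.0505) = 0.8176 m·K/W
  R'_vermiculite board = ln(0.127/0.0849)/(2πk) = 0.4027/(2π·0.0757) = 0.8467 m·K/W
  R'_conv,out = 1/(2πr h) = 1/(2π·0.127·9.42) = 0.1330 m·K/W
ΣR = 5.595×10^-4 + 0.8176 + 0.8467 + 0.1330 = 1.798 m·K/W
Q' = ΔT/ΣR = (274 °C − 18.7 °C)/1.798 = 142 W/m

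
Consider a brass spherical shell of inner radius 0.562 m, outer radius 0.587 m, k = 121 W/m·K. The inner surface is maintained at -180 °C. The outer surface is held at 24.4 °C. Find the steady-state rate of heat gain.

Q = 4πk·ΔT/(1/r₁ − 1/r₂) = 4π × 121 × 204.4 / (1/0.562 − 1/0.587) = 4.10×10^6 W

Q = 4.10×10^6 W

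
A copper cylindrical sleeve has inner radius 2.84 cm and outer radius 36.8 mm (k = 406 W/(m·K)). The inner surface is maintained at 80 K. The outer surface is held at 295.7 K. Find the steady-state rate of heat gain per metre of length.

Q' = 2120 kW/m

Q' = 2πk·ΔT/ln(r₂/r₁) = 2π × 406 × 215.7 / ln(0.0368/0.0284) = 2.12×10^6 W/m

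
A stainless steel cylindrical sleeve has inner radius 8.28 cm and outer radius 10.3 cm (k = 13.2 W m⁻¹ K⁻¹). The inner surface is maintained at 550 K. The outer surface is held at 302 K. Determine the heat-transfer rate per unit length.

Q' = 94200 W/m

Q' = 2πk·ΔT/ln(r₂/r₁) = 2π × 13.2 × 248 / ln(0.103/0.0828) = 94200 W/m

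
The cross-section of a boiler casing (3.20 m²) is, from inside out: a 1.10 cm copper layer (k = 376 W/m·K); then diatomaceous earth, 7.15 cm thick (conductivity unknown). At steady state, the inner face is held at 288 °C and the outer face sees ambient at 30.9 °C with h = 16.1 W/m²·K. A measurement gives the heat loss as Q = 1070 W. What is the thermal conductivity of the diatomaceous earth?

k = 0.101 W/m·K

ΣR = ΔT/Q = |288 − 30.9|/1070 = 0.2403 K/W
Known resistances:
  R_copper = L/(kA) = 0.0110/(376·3.20) = 9.142×10^-6 K/W
  R_conv,out = 1/(hA) = 1/(16.1·3.20) = 0.01941 K/W
R_diatomaceous earth = ΣR − ΣR_known = 0.2403 − 0.01942 = 0.2209 K/W
L/(kA) = 0.2209 ⇒ k = 0.0715/(0.2209·3.20) = 0.101 W/m·K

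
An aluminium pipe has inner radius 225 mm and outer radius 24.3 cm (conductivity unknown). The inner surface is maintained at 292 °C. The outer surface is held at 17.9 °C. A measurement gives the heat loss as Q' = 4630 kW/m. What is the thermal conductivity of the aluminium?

k = 207 W/m·K

ΣR = ΔT/Q' = |292 − 17.9|/4.63×10^6 = 5.920×10^-5 m·K/W
ln(r₂/r₁)/(2πk) = 5.920×10^-5 ⇒ k = 0.07696/(2π·5.920×10^-5) = 207 W/m·K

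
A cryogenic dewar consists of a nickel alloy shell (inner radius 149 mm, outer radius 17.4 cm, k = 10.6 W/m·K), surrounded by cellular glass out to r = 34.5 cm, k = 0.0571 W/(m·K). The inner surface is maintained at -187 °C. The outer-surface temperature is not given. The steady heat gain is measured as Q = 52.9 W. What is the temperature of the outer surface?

Series resistances:
  R_nickel alloy = (1/0.149 − 1/0.174)/(4πk) = 0.9643/(4π·10.6) = 0.007239 K/W
  R_cellular glass = (1/0.174 − 1/0.345)/(4πk) = 2.849/(4π·0.0571) = 3.970 K/W
ΣR = 3.977 K/W
ΔT = Q·ΣR = 52.9 × 3.977 = 210.4 K
Heat flows inward, so T_out = T_in + ΔT = -187 + 210.4 = 23.4 °C

T_out = 23.4 °C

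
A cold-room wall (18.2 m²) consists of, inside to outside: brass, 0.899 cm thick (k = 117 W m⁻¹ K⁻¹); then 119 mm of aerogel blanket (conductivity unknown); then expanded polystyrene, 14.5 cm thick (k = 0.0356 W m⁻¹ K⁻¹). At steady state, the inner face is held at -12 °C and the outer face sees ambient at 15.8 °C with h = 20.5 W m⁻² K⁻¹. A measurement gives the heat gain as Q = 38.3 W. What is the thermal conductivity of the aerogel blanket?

ΣR = ΔT/Q = |-12 − 15.8|/38.3 = 0.7258 K/W
Known resistances:
  R_brass = L/(kA) = 0.00899/(117·18.2) = 4.222×10^-6 K/W
  R_expanded polystyrene = L/(kA) = 0.145/(0.0356·18.2) = 0.2238 K/W
  R_conv,out = 1/(hA) = 1/(20.5·18.2) = 0.002680 K/W
R_aerogel blanket = ΣR − ΣR_known = 0.7258 − 0.2265 = 0.4993 K/W
L/(kA) = 0.4993 ⇒ k = 0.119/(0.4993·18.2) = 0.0131 W/m·K

k = 0.0131 W/m·K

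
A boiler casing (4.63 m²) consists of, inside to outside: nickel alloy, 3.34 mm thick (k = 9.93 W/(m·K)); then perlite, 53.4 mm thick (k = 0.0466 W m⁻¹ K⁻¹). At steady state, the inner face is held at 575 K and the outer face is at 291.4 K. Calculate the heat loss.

Q = 1150 W

Resistance network (inner→outer):
  R_nickel alloy = L/(kA) = 0.00334/(9.93·4.63) = 7.265×10^-5 K/W
  R_perlite = L/(kA) = 0.0534/(0.0466·4.63) = 0.2475 K/W
ΣR = 7.265×10^-5 + 0.2475 = 0.2476 K/W
Q = ΔT/ΣR = (575 K − 291.4 K)/0.2476 = 1150 W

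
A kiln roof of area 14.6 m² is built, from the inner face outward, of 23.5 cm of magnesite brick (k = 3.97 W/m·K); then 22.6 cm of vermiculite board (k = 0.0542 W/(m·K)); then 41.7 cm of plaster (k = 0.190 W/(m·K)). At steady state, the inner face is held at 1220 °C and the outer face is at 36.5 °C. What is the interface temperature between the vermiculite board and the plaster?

Treat each layer as a resistance in series:
  R_magnesite brick = L/(kA) = 0.235/(3.97·14.6) = 0.004054 K/W
  R_vermiculite board = L/(kA) = 0.226/(0.0542·14.6) = 0.2856 K/W
  R_plaster = L/(kA) = 0.417/(0.190·14.6) = 0.1503 K/W
ΣR = 0.004054 + 0.2856 + 0.1503 = 0.4400 K/W
Q = ΔT/ΣR = (1220 °C − 36.5 °C)/0.4400 = 2690 W
From the inner boundary to the vermiculite board/plaster interface, ΣR_partial = 0.2897 K/W.
T_interface = T_in − Q·ΣR_partial = 1220 °C − (2690)(0.2897) = 441 °C

T = 441 °C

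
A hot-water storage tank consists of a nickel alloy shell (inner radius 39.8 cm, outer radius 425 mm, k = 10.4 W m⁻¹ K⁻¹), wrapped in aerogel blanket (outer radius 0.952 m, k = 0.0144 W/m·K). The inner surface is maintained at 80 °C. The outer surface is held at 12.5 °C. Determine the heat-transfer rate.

Q = 9.38 W

Series thermal resistances, inner to outer:
  R_nickel alloy = (1/0.398 − 1/0.425)/(4πk) = 0.1596/(4π·10.4) = 0.001221 K/W
  R_aerogel blanket = (1/0.425 − 1/0.952)/(4πk) = 1.303/(4π·0.0144) = 7.198 K/W
ΣR = 0.001221 + 7.198 = 7.199 K/W
Q = ΔT/ΣR = (80 °C − 12.5 °C)/7.199 = 9.38 W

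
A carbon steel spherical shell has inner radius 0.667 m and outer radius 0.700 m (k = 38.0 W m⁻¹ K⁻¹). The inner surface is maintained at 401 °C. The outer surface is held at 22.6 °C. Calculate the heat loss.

Q = 2.56×10^6 W

Q = 4πk·ΔT/(1/r₁ − 1/r₂) = 4π × 38.0 × 378.4 / (1/0.667 − 1/0.700) = 2.56×10^6 W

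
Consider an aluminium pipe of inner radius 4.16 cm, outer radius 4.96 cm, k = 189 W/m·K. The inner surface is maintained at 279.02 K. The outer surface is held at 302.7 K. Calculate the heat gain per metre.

Q' = 160 kW/m

Q' = 2πk·ΔT/ln(r₂/r₁) = 2π × 189 × 23.68 / ln(0.0496/0.0416) = 1.60×10^5 W/m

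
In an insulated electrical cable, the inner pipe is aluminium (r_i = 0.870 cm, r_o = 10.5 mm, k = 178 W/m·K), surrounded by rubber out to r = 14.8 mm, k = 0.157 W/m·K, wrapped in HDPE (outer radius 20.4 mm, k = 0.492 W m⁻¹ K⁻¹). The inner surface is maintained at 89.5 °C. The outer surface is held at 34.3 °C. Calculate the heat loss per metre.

Resistance network (inner→outer):
  R'_aluminium = ln(0.0105/0.00870)/(2πk) = 0.1881/(2π·178) = 1.681×10^-4 m·K/W
  R'_rubber = ln(0.0148/0.0105)/(2πk) = 0.3433/(2π·0.157) = 0.3480 m·K/W
  R'_HDPE = ln(0.0204/0.0148)/(2πk) = 0.3209/(2π·0.492) = 0.1038 m·K/W
ΣR = 1.681×10^-4 + 0.3480 + 0.1038 = 0.4520 m·K/W
Q' = ΔT/ΣR = (89.5 °C − 34.3 °C)/0.4520 = 122 W/m

Q' = 122 W/m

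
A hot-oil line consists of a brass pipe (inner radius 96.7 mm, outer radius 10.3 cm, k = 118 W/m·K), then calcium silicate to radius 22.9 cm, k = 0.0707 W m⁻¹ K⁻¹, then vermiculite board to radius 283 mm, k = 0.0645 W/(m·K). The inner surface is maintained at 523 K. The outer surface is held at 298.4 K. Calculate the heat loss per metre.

Resistance network (inner→outer):
  R'_brass = ln(0.103/0.0967)/(2πk) = 0.06312/(2π·118) = 8.513×10^-5 m·K/W
  R'_calcium silicate = ln(0.229/0.103)/(2πk) = 0.7990/(2π·0.0707) = 1.799 m·K/W
  R'_vermiculite board = ln(0.283/0.229)/(2πk) = 0.2117/(2π·0.0645) = 0.5224 m·K/W
ΣR = 8.513×10^-5 + 1.799 + 0.5224 = 2.321 m·K/W
Q' = ΔT/ΣR = (523 K − 298.4 K)/2.321 = 96.8 W/m

Q' = 96.8 W/m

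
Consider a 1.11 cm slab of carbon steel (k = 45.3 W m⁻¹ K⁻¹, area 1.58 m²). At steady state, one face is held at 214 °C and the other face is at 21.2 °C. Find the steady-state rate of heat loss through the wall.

Q = kA·ΔT/L = 45.3 × 1.58 × |214 °C − 21.2 °C| / 0.0111 = 1.24×10^6 W

Q = 1240 kW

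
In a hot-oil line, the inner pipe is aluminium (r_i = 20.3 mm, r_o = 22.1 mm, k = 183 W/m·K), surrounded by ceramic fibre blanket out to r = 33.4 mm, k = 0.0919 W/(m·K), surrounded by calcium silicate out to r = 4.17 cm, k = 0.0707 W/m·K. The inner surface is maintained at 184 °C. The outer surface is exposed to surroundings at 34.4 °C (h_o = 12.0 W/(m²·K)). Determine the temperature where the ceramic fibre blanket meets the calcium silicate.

Treat each layer as a resistance in series:
  R'_aluminium = ln(0.0221/0.0203)/(2πk) = 0.08496/(2π·183) = 7.389×10^-5 m·K/W
  R'_ceramic fibre blanket = ln(0.0334/0.0221)/(2πk) = 0.4130/(2π·0.0919) = 0.7152 m·K/W
  R'_calcium silicate = ln(0.0417/0.0334)/(2πk) = 0.2219/(2π·0.0707) = 0.4996 m·K/W
  R'_conv,out = 1/(2πr h) = 1/(2π·0.0417·12.0) = 0.3181 m·K/W
ΣR = 7.389×10^-5 + 0.7152 + 0.4996 + 0.3181 = 1.533 m·K/W
Q' = ΔT/ΣR = (184 °C − 34.4 °C)/1.533 = 97.59 W/m
From the inner boundary to the ceramic fibre blanket/calcium silicate interface, ΣR_partial = 0.7153 m·K/W.
T_interface = T_in − Q'·ΣR_partial = 184 °C − (97.59)(0.7153) = 114 °C

T = 114 °C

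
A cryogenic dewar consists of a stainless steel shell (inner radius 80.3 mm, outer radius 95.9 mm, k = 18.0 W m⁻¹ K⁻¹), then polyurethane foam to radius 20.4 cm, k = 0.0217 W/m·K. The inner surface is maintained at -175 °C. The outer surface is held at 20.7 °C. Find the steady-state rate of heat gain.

Series thermal resistances, inner to outer:
  R_stainless steel = (1/0.0803 − 1/0.0959)/(4πk) = 2.026/(4π·18.0) = 0.008956 K/W
  R_polyurethane foam = (1/0.0959 − 1/0.204)/(4πk) = 5.526/(4π·0.0217) = 20.26 K/W
ΣR = 0.008956 + 20.26 = 20.27 K/W
Q = ΔT/ΣR = (-175 °C − 20.7 °C)/20.27 = -9.65 W
(Negative Q ⇒ heat flows inward; heat gain = 9.65 W.)

Q = 9.65 W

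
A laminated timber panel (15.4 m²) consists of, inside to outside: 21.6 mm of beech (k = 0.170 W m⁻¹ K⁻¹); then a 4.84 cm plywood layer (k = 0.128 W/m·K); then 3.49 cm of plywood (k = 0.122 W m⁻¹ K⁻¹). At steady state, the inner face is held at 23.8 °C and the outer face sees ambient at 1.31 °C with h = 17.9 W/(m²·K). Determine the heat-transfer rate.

Treat each layer as a resistance in series:
  R_beech = L/(kA) = 0.0216/(0.170·15.4) = 0.008251 K/W
  R_plywood = L/(kA) = 0.0484/(0.128·15.4) = 0.02455 K/W
  R_plywood = L/(kA) = 0.0349/(0.122·15.4) = 0.01858 K/W
  R_conv,out = 1/(hA) = 1/(17.9·15.4) = 0.003628 K/W
ΣR = 0.008251 + 0.02455 + 0.01858 + 0.003628 = 0.05501 K/W
Q = ΔT/ΣR = (23.8 °C − 1.31 °C)/0.05501 = 409 W

Q = 409 W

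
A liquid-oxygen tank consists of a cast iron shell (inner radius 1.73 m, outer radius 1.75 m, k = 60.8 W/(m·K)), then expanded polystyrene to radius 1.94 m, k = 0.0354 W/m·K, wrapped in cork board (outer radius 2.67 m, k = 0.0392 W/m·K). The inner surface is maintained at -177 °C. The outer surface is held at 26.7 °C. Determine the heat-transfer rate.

Q = 495 W

Treat each layer as a resistance in series:
  R_cast iron = (1/1.73 − 1/1.75)/(4πk) = 0.006606/(4π·60.8) = 8.646×10^-6 K/W
  R_expanded polystyrene = (1/1.75 − 1/1.94)/(4πk) = 0.05596/(4π·0.0354) = 0.1258 K/W
  R_cork board = (1/1.94 − 1/2.67)/(4πk) = 0.1409/(4π·0.0392) = 0.2861 K/W
ΣR = 8.646×10^-6 + 0.1258 + 0.2861 = 0.4119 K/W
Q = ΔT/ΣR = (-177 °C − 26.7 °C)/0.4119 = -495 W
(Negative Q ⇒ heat flows inward; heat gain = 495 W.)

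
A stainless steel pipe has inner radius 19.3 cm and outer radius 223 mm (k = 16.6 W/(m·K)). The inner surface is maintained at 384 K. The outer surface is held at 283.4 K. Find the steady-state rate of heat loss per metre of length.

Q' = 72.6 kW/m

Q' = 2πk·ΔT/ln(r₂/r₁) = 2π × 16.6 × 100.6 / ln(0.223/0.193) = 72600 W/m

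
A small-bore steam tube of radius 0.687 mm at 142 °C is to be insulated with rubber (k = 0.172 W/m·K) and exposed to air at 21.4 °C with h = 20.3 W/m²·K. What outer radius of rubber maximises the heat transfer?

For a cylinder, r_cr = k_ins/h = 0.172/20.3 = 0.00847 m = 0.847 cm

r_cr = 0.847 cm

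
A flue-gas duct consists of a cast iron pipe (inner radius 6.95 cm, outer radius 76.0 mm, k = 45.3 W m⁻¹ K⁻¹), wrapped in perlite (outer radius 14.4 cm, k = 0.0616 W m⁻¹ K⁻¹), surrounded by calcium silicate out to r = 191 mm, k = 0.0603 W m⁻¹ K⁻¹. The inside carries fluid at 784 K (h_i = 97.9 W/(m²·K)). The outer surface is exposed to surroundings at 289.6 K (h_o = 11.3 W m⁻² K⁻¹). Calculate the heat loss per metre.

Resistance network (inner→outer):
  R'_conv,in = 1/(2πr h) = 1/(2π·0.0695·97.9) = 0.02339 m·K/W
  R'_cast iron = ln(0.0760/0.0695)/(2πk) = 0.08941/(2π·45.3) = 3.141×10^-4 m·K/W
  R'_perlite = ln(0.144/0.0760)/(2πk) = 0.6391/(2π·0.0616) = 1.651 m·K/W
  R'_calcium silicate = ln(0.191/0.144)/(2πk) = 0.2825/(2π·0.0603) = 0.7455 m·K/W
  R'_conv,out = 1/(2πr h) = 1/(2π·0.191·11.3) = 0.07374 m·K/W
ΣR = 0.02339 + 3.141×10^-4 + 1.651 + 0.7455 + 0.07374 = 2.494 m·K/W
Q' = ΔT/ΣR = (784 K − 289.6 K)/2.494 = 198 W/m

Q' = 198 W/m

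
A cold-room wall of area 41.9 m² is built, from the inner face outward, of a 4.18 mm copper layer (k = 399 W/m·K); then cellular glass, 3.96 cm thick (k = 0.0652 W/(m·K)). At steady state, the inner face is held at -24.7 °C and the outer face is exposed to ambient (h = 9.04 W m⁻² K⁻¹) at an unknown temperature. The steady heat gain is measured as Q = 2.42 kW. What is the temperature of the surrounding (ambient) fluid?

Series resistances:
  R_copper = L/(kA) = 0.00418/(399·41.9) = 2.500×10^-7 K/W
  R_cellular glass = L/(kA) = 0.0396/(0.0652·41.9) = 0.01450 K/W
  R_conv,out = 1/(hA) = 1/(9.04·41.9) = 0.002640 K/W
ΣR = 0.01714 K/W
ΔT = Q·ΣR = 2420 × 0.01714 = 41.48 K
Heat flows inward, so T_out = T_in + ΔT = -24.7 + 41.48 = 16.8 °C

T_out = 16.8 °C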